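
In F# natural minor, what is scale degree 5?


Natural minor scale pattern: W-H-W-W-H-W-W (2-1-2-2-1-2-2 semitones)
Starting from F#:
  F# + 2 semitones → G#
  G# + 1 semitone → A
  A + 2 semitones → B
  B + 2 semitones → C#
  C# + 1 semitone → D
  D + 2 semitones → E
  E + 2 semitones → F#
Scale: F# G# A B C# D E
Degree 5 = C#


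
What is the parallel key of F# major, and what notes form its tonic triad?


Parallel keys share the same tonic but differ in mode
F# major → parallel is F# minor
Tonic triad of F# minor = F# A C#
= F# minor; triad = F# A C#


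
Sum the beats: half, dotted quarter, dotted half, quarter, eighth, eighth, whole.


Beat values:
  half = 2 beats
  dotted quarter = 1.5 beats
  dotted half = 3 beats
  quarter = 1 beat
  eighth = 0.5 beats
  eighth = 0.5 beats
  whole = 4 beats
Sum = 2 + 1.5 + 3 + 1 + 0.5 + 0.5 + 4
= 12.5 beats


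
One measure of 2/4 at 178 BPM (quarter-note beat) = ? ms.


Quarter-note beat duration = 60000 / 178 ms
Beats per measure (2/4) = 2
One measure = 2 × 60000 / 178 = 120000 / 178 ms
= 674.2 ms


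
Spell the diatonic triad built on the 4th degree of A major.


Working:
A major scale: A B C# D E F# G#
Diatonic triad on degree 4 stacks scale notes 4, 6, 1: D F# A
D→F# = 4 semitones; D→A = 7 semitones → major triad
= D F# A (major)


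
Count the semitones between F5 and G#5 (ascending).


Working:
Absolute semitone position = octave×12 + chromatic position
F5: 5×12 + 5 = 65
G#5: 5×12 + 8 = 68
Difference = 68 - 65 = 3
= 3 semitones


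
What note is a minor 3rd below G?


Working:
A 3rd spans 3 letter names, so from G we land on E
A minor 3rd = 3 semitones below G
Spell E at that pitch: E
= E


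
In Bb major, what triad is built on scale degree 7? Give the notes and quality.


Working:
Bb major scale: Bb C D Eb F G A
Diatonic triad on degree 7 stacks scale notes 7, 2, 4: A C Eb
A→C = 3 semitones; A→Eb = 6 semitones → diminished triad
= A C Eb (diminished)


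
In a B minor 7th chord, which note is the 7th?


Working:
Minor 7th chord = root + minor 3rd + perfect 5th + minor 7th
Seventh chords stack in thirds, so the letter names are B-D-F-A
Root: B
Minor 3rd above B: D
Perfect 5th above B: F#
Minor 7th above B: A
The 7th = A


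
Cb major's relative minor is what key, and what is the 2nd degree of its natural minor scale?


The relative minor shares the major's key signature and starts on its 6th degree
6th degree = a major 6th above the tonic; a major 6th above Cb is Ab
→ relative minor of Cb major is Ab minor
Ab natural minor scale: Ab Bb Cb Db Eb Fb Gb
= Ab minor; 2nd degree = Bb


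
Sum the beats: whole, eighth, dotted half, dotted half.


Beat values:
  whole = 4 beats
  eighth = 0.5 beats
  dotted half = 3 beats
  dotted half = 3 beats
Sum = 4 + 0.5 + 3 + 3
= 10.5 beats


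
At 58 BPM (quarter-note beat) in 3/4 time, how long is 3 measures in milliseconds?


Let's work it out.
Quarter-note beat duration = 60000 / 58 ms
Beats per measure (3/4) = 3
One measure = 3 × 60000 / 58 = 180000 / 58 ms
3 measures = 3 × 180000 / 58 = 540000 / 58
= 9310.3 ms


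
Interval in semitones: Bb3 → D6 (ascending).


Solution.
Absolute semitone position = octave×12 + chromatic position
Bb3: 3×12 + 10 = 46
D6: 6×12 + 2 = 74
Difference = 74 - 46 = 28
= 28 semitones


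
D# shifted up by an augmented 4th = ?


Reasoning:
augmented 4th: 4 letter names, 6 semitones
Letter: D + 3 → G
Pitch: D# + 6 semitones, spelled as a G → G##
= G##


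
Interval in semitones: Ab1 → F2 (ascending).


Step by step:
Absolute semitone position = octave×12 + chromatic position
Ab1: 1×12 + 8 = 20
F2: 2×12 + 5 = 29
Difference = 29 - 20 = 9
= 9 semitones


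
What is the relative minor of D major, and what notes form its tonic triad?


The relative minor shares the major's key signature and starts on its 6th degree
6th degree = a major 6th above the tonic; a major 6th above D is B
→ relative minor of D major is B minor
Tonic triad of B minor = root + minor 3rd + perfect 5th = B D F#
= B minor; triad = B D F#


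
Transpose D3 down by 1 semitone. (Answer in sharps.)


Working:
D3: chromatic position 2 in octave 3 → absolute = 3×12 + 2 = 38
Transpose down 1: 38 - 1 = 37
37 = 3×12 + 1 → C# in octave 3
Result = C#3


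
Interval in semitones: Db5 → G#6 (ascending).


Step by step:
Absolute semitone position = octave×12 + chromatic position
Db5: 5×12 + 1 = 61
G#6: 6×12 + 8 = 80
Difference = 80 - 61 = 19
= 19 semitones


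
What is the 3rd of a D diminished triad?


Diminished triad = root + minor 3rd (3 semitones) + diminished 5th (6 semitones)
A triad on D stacks thirds, so the chord tones use letter names D-F-A
Root: D
Minor 3rd above D: F
Diminished 5th above D: Ab
The 3rd = F


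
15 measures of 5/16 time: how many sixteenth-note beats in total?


Working:
Time signature 5/16: the bottom number 16 means the sixteenth note gets one count
The top number 5 means 5 sixteenth-note beats per measure
Total = 5 × 15 measures
= 75 sixteenth-note beats


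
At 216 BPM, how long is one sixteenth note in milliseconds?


Working:
One quarter-note beat = 60000 / BPM = 60000 / 216 ms
Sixteenth note = 1/4 × quarter note
Duration = 1/4 × 60000 / 216 = 15000 / 216
= 69.4 ms


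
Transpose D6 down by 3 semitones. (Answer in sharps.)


Solution.
D6: chromatic position 2 in octave 6 → absolute = 6×12 + 2 = 74
Transpose down 3: 74 - 3 = 71
71 = 5×12 + 11 → B in octave 5
Result = B5


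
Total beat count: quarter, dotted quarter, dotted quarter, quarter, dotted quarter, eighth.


Beat values:
  quarter = 1 beat
  dotted quarter = 1.5 beats
  dotted quarter = 1.5 beats
  quarter = 1 beat
  dotted quarter = 1.5 beats
  eighth = 0.5 beats
Sum = 1 + 1.5 + 1.5 + 1 + 1.5 + 0.5
= 7 beats


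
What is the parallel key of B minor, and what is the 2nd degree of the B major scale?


Parallel keys share the same tonic but differ in mode
B minor → parallel is B major
B major scale: B C# D# E F# G# A#
= B major; 2nd degree = C#


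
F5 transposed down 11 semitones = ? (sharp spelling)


F5: chromatic position 5 in octave 5 → absolute = 5×12 + 5 = 65
Transpose down 11: 65 - 11 = 54
54 = 4×12 + 6 → F# in octave 4
Result = F#4


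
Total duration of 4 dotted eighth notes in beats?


Working:
Base eighth note = 1/2 beats
Dot 1 adds half the previous value: +1/4
One dotted eighth = 1/2 + 1/4 = 3/4
4 of them = 4 × 3/4 = 3
= 3 beats


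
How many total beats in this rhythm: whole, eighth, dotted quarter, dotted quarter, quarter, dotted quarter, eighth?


Solution.
Beat values:
  whole = 4 beats
  eighth = 0.5 beats
  dotted quarter = 1.5 beats
  dotted quarter = 1.5 beats
  quarter = 1 beat
  dotted quarter = 1.5 beats
  eighth = 0.5 beats
Sum = 4 + 0.5 + 1.5 + 1.5 + 1 + 1.5 + 0.5
= 10.5 beats


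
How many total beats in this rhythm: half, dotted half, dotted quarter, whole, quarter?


Solution.
Beat values:
  half = 2 beats
  dotted half = 3 beats
  dotted quarter = 1.5 beats
  whole = 4 beats
  quarter = 1 beat
Sum = 2 + 3 + 1.5 + 4 + 1
= 11.5 beats


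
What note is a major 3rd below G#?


Solution.
A 3rd spans 3 letter names, so from G we land on E
A major 3rd = 4 semitones below G#
Spell E at that pitch: E
= E


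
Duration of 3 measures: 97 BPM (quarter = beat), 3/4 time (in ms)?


Working:
Quarter-note beat duration = 60000 / 97 ms
Beats per measure (3/4) = 3
One measure = 3 × 60000 / 97 = 180000 / 97 ms
3 measures = 3 × 180000 / 97 = 540000 / 97
= 5567.0 ms


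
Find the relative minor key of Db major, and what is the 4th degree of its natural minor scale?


Step by step:
The relative minor shares the major's key signature and starts on its 6th degree
6th degree = a major 6th above the tonic; a major 6th above Db is Bb
→ relative minor of Db major is Bb minor
Bb natural minor scale: Bb C Db Eb F Gb Ab
= Bb minor; 4th degree = Eb


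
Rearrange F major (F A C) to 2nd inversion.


Working:
Root position: F A C
2nd inversion: move root and 3rd up an octave
Bass note: C
Notes (bottom to top) = C F A


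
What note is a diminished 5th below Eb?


Solution.
A 5th spans 5 letter names, so from E we land on A
A diminished 5th = 6 semitones below Eb
Spell A at that pitch: A
= A


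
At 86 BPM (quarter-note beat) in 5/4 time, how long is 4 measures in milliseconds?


Reasoning:
Quarter-note beat duration = 60000 / 86 ms
Beats per measure (5/4) = 5
One measure = 5 × 60000 / 86 = 300000 / 86 ms
4 measures = 4 × 300000 / 86 = 1200000 / 86
= 13953.5 ms


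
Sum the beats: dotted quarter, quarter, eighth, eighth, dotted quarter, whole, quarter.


Beat values:
  dotted quarter = 1.5 beats
  quarter = 1 beat
  eighth = 0.5 beats
  eighth = 0.5 beats
  dotted quarter = 1.5 beats
  whole = 4 beats
  quarter = 1 beat
Sum = 1.5 + 1 + 0.5 + 0.5 + 1.5 + 4 + 1
= 10 beats


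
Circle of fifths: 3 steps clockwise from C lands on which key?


Each clockwise step on the circle of fifths moves up a perfect 5th
From C: C → G → D → A
= A


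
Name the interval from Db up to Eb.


Let's work it out.
Letter names: D → E spans 2 letter names → a 2nd
Semitones: Db → Eb = 2 half-steps
A 2nd of 2 semitones is a major 2nd
= major 2nd


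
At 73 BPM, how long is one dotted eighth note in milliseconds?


Working:
One quarter-note beat = 60000 / BPM = 60000 / 73 ms
Dotted eighth note = 3/4 × quarter note
Duration = 3/4 × 60000 / 73 = 45000 / 73
= 616.4 ms


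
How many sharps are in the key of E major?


Working:
Sharp major keys follow the circle of fifths: C(0), G(1), D(2), A(3), E(4), B(5), F#(6), C#(7)
E major has 4 sharps
Order of sharps: F# C# G# D# A# E# B# → first 4: F#, C#, G#, D#
= 4 sharps


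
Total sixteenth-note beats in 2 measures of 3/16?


Step by step:
Time signature 3/16: the bottom number 16 means the sixteenth note gets one count
The top number 3 means 3 sixteenth-note beats per measure
Total = 3 × 2 measures
= 6 sixteenth-note beats


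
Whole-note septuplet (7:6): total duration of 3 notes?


Step by step:
Septuplet: 7 notes occupy the space of 6 whole notes
Space = 6 × 4 = 24 beats
Each septuplet note = 24 / 7 = 24/7 beats
3 notes = 3 × 24/7 = 72/7
= 72/7 beats


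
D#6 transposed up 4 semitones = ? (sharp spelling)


Solution.
D#6: chromatic position 3 in octave 6 → absolute = 6×12 + 3 = 75
Transpose up 4: 75 + 4 = 79
79 = 6×12 + 7 → G in octave 6
Result = G6


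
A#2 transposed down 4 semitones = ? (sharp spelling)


A#2: chromatic position 10 in octave 2 → absolute = 2×12 + 10 = 34
Transpose down 4: 34 - 4 = 30
30 = 2×12 + 6 → F# in octave 2
Result = F#2


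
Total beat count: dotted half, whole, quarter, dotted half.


Step by step:
Beat values:
  dotted half = 3 beats
  whole = 4 beats
  quarter = 1 beat
  dotted half = 3 beats
Sum = 3 + 4 + 1 + 3
= 11 beats


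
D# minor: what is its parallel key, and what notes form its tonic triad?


Let's work it out.
Parallel keys share the same tonic but differ in mode
D# minor → parallel is D# major
Tonic triad of D# major = D# F## A#
= D# major; triad = D# F## A#


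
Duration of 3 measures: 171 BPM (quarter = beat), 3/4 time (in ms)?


Working:
Quarter-note beat duration = 60000 / 171 ms
Beats per measure (3/4) = 3
One measure = 3 × 60000 / 171 = 180000 / 171 ms
3 measures = 3 × 180000 / 171 = 540000 / 171
= 3157.9 ms


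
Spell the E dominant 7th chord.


Dominant 7th chord = root + major 3rd + perfect 5th + minor 7th
Seventh chords stack in thirds, so the letter names are E-G-B-D
Root: E
Major 3rd above E: G#
Perfect 5th above E: B
Minor 7th above E: D
Chord = E G# B D


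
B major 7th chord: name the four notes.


Let's work it out.
Major 7th chord = root + major 3rd + perfect 5th + major 7th
Seventh chords stack in thirds, so the letter names are B-D-F-A
Root: B
Major 3rd above B: D#
Perfect 5th above B: F#
Major 7th above B: A#
Chord = B D# F# A#


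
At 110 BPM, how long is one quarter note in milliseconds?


Solution.
One quarter-note beat = 60000 / BPM = 60000 / 110 ms
Duration = 60000 / 110
= 545.5 ms


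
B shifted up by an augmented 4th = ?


Solution.
augmented 4th: 4 letter names, 6 semitones
Letter: B + 3 → E
Pitch: B + 6 semitones, spelled as an E → E#
= E#


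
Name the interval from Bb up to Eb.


Reasoning:
Letter names: B → E spans 4 letter names → a 4th
Semitones: Bb → Eb = 5 half-steps
A 4th of 5 semitones is a perfect 4th
= perfect 4th


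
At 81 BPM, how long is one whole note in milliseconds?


Solution.
One quarter-note beat = 60000 / BPM = 60000 / 81 ms
Whole note = 4 × quarter note
Duration = 4 × 60000 / 81 = 240000 / 81
= 2963.0 ms


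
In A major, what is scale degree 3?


Solution.
Major scale pattern: W-W-H-W-W-W-H (2-2-1-2-2-2-1 semitones)
Starting from A:
  A + 2 semitones → B
  B + 2 semitones → C#
  C# + 1 semitone → D
  D + 2 semitones → E
  E + 2 semitones → F#
  F# + 2 semitones → G#
  G# + 1 semitone → A
Scale: A B C# D E F# G#
Degree 3 = C#


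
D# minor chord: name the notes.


Step by step:
Minor triad = root + minor 3rd (3 semitones) + perfect 5th (7 semitones)
A triad on D# stacks thirds, so the chord tones use letter names D-F-A
Root: D#
Minor 3rd above D#: F#
Perfect 5th above D#: A#
Chord = D# F# A#


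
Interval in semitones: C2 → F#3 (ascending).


Reasoning:
Absolute semitone position = octave×12 + chromatic position
C2: 2×12 + 0 = 24
F#3: 3×12 + 6 = 42
Difference = 42 - 24 = 18
= 18 semitones


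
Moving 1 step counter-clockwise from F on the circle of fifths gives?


Solution.
Each counter-clockwise step moves down a perfect 5th (= up a perfect 4th)
From F: F → Bb
= Bb


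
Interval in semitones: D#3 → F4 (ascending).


Reasoning:
Absolute semitone position = octave×12 + chromatic position
D#3: 3×12 + 3 = 39
F4: 4×12 + 5 = 53
Difference = 53 - 39 = 14
= 14 semitones


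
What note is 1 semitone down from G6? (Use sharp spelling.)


Working:
G6: chromatic position 7 in octave 6 → absolute = 6×12 + 7 = 79
Transpose down 1: 79 - 1 = 78
78 = 6×12 + 6 → F# in octave 6
Result = F#6


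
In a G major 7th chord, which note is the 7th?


Step by step:
Major 7th chord = root + major 3rd + perfect 5th + major 7th
Seventh chords stack in thirds, so the letter names are G-B-D-F
Root: G
Major 3rd above G: B
Perfect 5th above G: D
Major 7th above G: F#
The 7th = F#


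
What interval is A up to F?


Solution.
Letter names: A → F spans 6 letter names → a 6th
Semitones: A → F = 8 half-steps
A 6th of 8 semitones is a minor 6th
= minor 6th


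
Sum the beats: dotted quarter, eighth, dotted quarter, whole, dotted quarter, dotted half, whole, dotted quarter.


Let's work it out.
Beat values:
  dotted quarter = 1.5 beats
  eighth = 0.5 beats
  dotted quarter = 1.5 beats
  whole = 4 beats
  dotted quarter = 1.5 beats
  dotted half = 3 beats
  whole = 4 beats
  dotted quarter = 1.5 beats
Sum = 1.5 + 0.5 + 1.5 + 4 + 1.5 + 3 + 4 + 1.5
= 17.5 beats


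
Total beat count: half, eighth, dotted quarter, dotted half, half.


Reasoning:
Beat values:
  half = 2 beats
  eighth = 0.5 beats
  dotted quarter = 1.5 beats
  dotted half = 3 beats
  half = 2 beats
Sum = 2 + 0.5 + 1.5 + 3 + 2
= 9 beats


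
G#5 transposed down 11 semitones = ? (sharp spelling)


G#5: chromatic position 8 in octave 5 → absolute = 5×12 + 8 = 68
Transpose down 11: 68 - 11 = 57
57 = 4×12 + 9 → A in octave 4
Result = A4


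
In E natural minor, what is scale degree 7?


Solution.
Natural minor scale pattern: W-H-W-W-H-W-W (2-1-2-2-1-2-2 semitones)
Starting from E:
  E + 2 semitones → F#
  F# + 1 semitone → G
  G + 2 semitones → A
  A + 2 semitones → B
  B + 1 semitone → C
  C + 2 semitones → D
  D + 2 semitones → E
Scale: E F# G A B C D
Degree 7 = D


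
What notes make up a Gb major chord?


Major triad = root + major 3rd (4 semitones) + perfect 5th (7 semitones)
A triad on Gb stacks thirds, so the chord tones use letter names G-B-D
Root: Gb
Major 3rd above Gb: Bb
Perfect 5th above Gb: Db
Chord = Gb Bb Db


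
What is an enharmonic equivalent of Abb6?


Enharmonic notes sound the same pitch but are spelled with different letter names
Abb and G name the same pitch class
= G6


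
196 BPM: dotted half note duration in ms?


One quarter-note beat = 60000 / BPM = 60000 / 196 ms
Dotted half note = 3 × quarter note
Duration = 3 × 60000 / 196 = 180000 / 196
= 918.4 ms


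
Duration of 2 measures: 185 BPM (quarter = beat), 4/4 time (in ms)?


Solution.
Quarter-note beat duration = 60000 / 185 ms
Beats per measure (4/4) = 4
One measure = 4 × 60000 / 185 = 240000 / 185 ms
2 measures = 2 × 240000 / 185 = 480000 / 185
= 2594.6 ms


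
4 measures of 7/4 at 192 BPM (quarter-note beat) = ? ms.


Step by step:
Quarter-note beat duration = 60000 / 192 ms
Beats per measure (7/4) = 7
One measure = 7 × 60000 / 192 = 420000 / 192 ms
4 measures = 4 × 420000 / 192 = 1680000 / 192
= 8750.0 ms


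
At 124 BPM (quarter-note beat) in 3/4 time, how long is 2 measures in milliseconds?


Step by step:
Quarter-note beat duration = 60000 / 124 ms
Beats per measure (3/4) = 3
One measure = 3 × 60000 / 124 = 180000 / 124 ms
2 measures = 2 × 180000 / 124 = 360000 / 124
= 2903.2 ms


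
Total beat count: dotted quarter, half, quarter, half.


Reasoning:
Beat values:
  dotted quarter = 1.5 beats
  half = 2 beats
  quarter = 1 beat
  half = 2 beats
Sum = 1.5 + 2 + 1 + 2
= 6.5 beats


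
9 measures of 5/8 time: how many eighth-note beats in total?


Solution.
Time signature 5/8: the bottom number 8 means the eighth note gets one count
The top number 5 means 5 eighth-note beats per measure
Total = 5 × 9 measures
= 45 eighth-note beats


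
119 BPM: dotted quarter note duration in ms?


Working:
One quarter-note beat = 60000 / BPM = 60000 / 119 ms
Dotted quarter note = 3/2 × quarter note
Duration = 3/2 × 60000 / 119 = 90000 / 119
= 756.3 ms


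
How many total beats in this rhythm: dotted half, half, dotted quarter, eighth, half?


Reasoning:
Beat values:
  dotted half = 3 beats
  half = 2 beats
  dotted quarter = 1.5 beats
  eighth = 0.5 beats
  half = 2 beats
Sum = 3 + 2 + 1.5 + 0.5 + 2
= 9 beats


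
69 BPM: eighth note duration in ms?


One quarter-note beat = 60000 / BPM = 60000 / 69 ms
Eighth note = 1/2 × quarter note
Duration = 1/2 × 60000 / 69 = 30000 / 69
= 434.8 ms


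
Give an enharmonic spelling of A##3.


Enharmonic notes sound the same pitch but are spelled with different letter names
A## and B name the same pitch class
= B3


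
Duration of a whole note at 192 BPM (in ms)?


Reasoning:
One quarter-note beat = 60000 / BPM = 60000 / 192 ms
Whole note = 4 × quarter note
Duration = 4 × 60000 / 192 = 240000 / 192
= 1250.0 ms


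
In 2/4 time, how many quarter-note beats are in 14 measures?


Step by step:
Time signature 2/4: the bottom number 4 means the quarter note gets one count
The top number 2 means 2 quarter-note beats per measure
Total = 2 × 14 measures
= 28 quarter-note beats


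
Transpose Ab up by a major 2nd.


Let's work it out.
major 2nd: 2 letter names, 2 semitones
Letter: A + 1 → B
Pitch: Ab + 2 semitones, spelled as a B → Bb
= Bb


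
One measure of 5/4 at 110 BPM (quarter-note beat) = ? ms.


Quarter-note beat duration = 60000 / 110 ms
Beats per measure (5/4) = 5
One measure = 5 × 60000 / 110 = 300000 / 110 ms
= 2727.3 ms


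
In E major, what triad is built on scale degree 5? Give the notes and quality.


Working:
E major scale: E F# G# A B C# D#
Diatonic triad on degree 5 stacks scale notes 5, 7, 2: B D# F#
B→D# = 4 semitones; B→F# = 7 semitones → major triad
= B D# F# (major)


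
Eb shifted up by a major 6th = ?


Working:
major 6th: 6 letter names, 9 semitones
Letter: E + 5 → C
Pitch: Eb + 9 semitones, spelled as a C → C
= C


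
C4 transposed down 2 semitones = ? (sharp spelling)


Let's work it out.
C4: chromatic position 0 in octave 4 → absolute = 4×12 + 0 = 48
Transpose down 2: 48 - 2 = 46
46 = 3×12 + 10 → A# in octave 3
Result = A#3


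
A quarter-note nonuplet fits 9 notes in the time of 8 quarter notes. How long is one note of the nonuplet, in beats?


Reasoning:
Nonuplet: 9 notes occupy the space of 8 quarter notes
Space = 8 × 1 = 8 beats
Each nonuplet note = 8 / 9 = 8/9 beats
= 8/9 beats


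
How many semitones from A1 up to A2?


Absolute semitone position = octave×12 + chromatic position
A1: 1×12 + 9 = 21
A2: 2×12 + 9 = 33
Difference = 33 - 21 = 12
= 12 semitones


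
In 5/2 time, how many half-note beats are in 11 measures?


Let's work it out.
Time signature 5/2: the bottom number 2 means the half note gets one count
The top number 5 means 5 half-note beats per measure
Total = 5 × 11 measures
= 55 half-note beats


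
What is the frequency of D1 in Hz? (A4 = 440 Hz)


Let's work it out.
f = 440 × 2^(n/12) where n = semitones from A4
D1: -43 semitones from A4
f = 440 × 2^(-43/12)
f = 36.71 Hz


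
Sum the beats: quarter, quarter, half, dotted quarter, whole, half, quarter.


Working:
Beat values:
  quarter = 1 beat
  quarter = 1 beat
  half = 2 beats
  dotted quarter = 1.5 beats
  whole = 4 beats
  half = 2 beats
  quarter = 1 beat
Sum = 1 + 1 + 2 + 1.5 + 4 + 2 + 1
= 12.5 beats


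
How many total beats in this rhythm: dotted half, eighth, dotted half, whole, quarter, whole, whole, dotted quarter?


Reasoning:
Beat values:
  dotted half = 3 beats
  eighth = 0.5 beats
  dotted half = 3 beats
  whole = 4 beats
  quarter = 1 beat
  whole = 4 beats
  whole = 4 beats
  dotted quarter = 1.5 beats
Sum = 3 + 0.5 + 3 + 4 + 1 + 4 + 4 + 1.5
= 21 beats


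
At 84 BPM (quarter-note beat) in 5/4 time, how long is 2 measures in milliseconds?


Solution.
Quarter-note beat duration = 60000 / 84 ms
Beats per measure (5/4) = 5
One measure = 5 × 60000 / 84 = 300000 / 84 ms
2 measures = 2 × 300000 / 84 = 600000 / 84
= 7142.9 ms


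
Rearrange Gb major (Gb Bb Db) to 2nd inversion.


Root position: Gb Bb Db
2nd inversion: move root and 3rd up an octave
Bass note: Db
Notes (bottom to top) = Db Gb Bb


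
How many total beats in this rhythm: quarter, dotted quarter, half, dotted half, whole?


Let's work it out.
Beat values:
  quarter = 1 beat
  dotted quarter = 1.5 beats
  half = 2 beats
  dotted half = 3 beats
  whole = 4 beats
Sum = 1 + 1.5 + 2 + 3 + 4
= 11.5 beats


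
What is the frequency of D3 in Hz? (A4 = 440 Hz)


Step by step:
f = 440 × 2^(n/12) where n = semitones from A4
D3: -19 semitones from A4
f = 440 × 2^(-19/12)
f = 146.83 Hz


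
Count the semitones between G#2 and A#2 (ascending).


Absolute semitone position = octave×12 + chromatic position
G#2: 2×12 + 8 = 32
A#2: 2×12 + 10 = 34
Difference = 34 - 32 = 2
= 2 semitones


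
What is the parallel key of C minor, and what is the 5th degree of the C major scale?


Parallel keys share the same tonic but differ in mode
C minor → parallel is C major
C major scale: C D E F G A B
= C major; 5th degree = G


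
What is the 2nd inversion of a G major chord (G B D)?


Working:
Root position: G B D
2nd inversion: move root and 3rd up an octave
Bass note: D
Notes (bottom to top) = D G B


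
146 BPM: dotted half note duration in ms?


One quarter-note beat = 60000 / BPM = 60000 / 146 ms
Dotted half note = 3 × quarter note
Duration = 3 × 60000 / 146 = 180000 / 146
= 1232.9 ms


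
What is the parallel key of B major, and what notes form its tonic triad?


Working:
Parallel keys share the same tonic but differ in mode
B major → parallel is B minor
Tonic triad of B minor = B D F#
= B minor; triad = B D F#


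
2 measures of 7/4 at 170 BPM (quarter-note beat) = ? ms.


Step by step:
Quarter-note beat duration = 60000 / 170 ms
Beats per measure (7/4) = 7
One measure = 7 × 60000 / 170 = 420000 / 170 ms
2 measures = 2 × 420000 / 170 = 840000 / 170
= 4941.2 ms


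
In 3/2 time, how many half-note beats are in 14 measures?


Reasoning:
Time signature 3/2: the bottom number 2 means the half note gets one count
The top number 3 means 3 half-note beats per measure
Total = 3 × 14 measures
= 42 half-note beats


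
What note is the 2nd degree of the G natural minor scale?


Natural minor scale pattern: W-H-W-W-H-W-W (2-1-2-2-1-2-2 semitones)
Starting from G:
  G + 2 semitones → A
  A + 1 semitone → Bb
  Bb + 2 semitones → C
  C + 2 semitones → D
  D + 1 semitone → Eb
  Eb + 2 semitones → F
  F + 2 semitones → G
Scale: G A Bb C D Eb F
Degree 2 = A


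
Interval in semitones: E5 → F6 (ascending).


Absolute semitone position = octave×12 + chromatic position
E5: 5×12 + 4 = 64
F6: 6×12 + 5 = 77
Difference = 77 - 64 = 13
= 13 semitones


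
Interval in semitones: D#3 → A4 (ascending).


Absolute semitone position = octave×12 + chromatic position
D#3: 3×12 + 3 = 39
A4: 4×12 + 9 = 57
Difference = 57 - 39 = 18
= 18 semitones


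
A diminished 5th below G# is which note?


A 5th spans 5 letter names, so from G we land on C
A diminished 5th = 6 semitones below G#
Spell C at that pitch: C##
= C##


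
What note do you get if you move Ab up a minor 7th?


Solution.
minor 7th: 7 letter names, 10 semitones
Letter: A + 6 → G
Pitch: Ab + 10 semitones, spelled as a G → Gb
= Gb


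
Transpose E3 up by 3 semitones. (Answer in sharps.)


Let's work it out.
E3: chromatic position 4 in octave 3 → absolute = 3×12 + 4 = 40
Transpose up 3: 40 + 3 = 43
43 = 3×12 + 7 → G in octave 3
Result = G3


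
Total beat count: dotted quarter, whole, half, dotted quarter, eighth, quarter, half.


Beat values:
  dotted quarter = 1.5 beats
  whole = 4 beats
  half = 2 beats
  dotted quarter = 1.5 beats
  eighth = 0.5 beats
  quarter = 1 beat
  half = 2 beats
Sum = 1.5 + 4 + 2 + 1.5 + 0.5 + 1 + 2
= 12.5 beats


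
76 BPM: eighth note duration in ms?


One quarter-note beat = 60000 / BPM = 60000 / 76 ms
Eighth note = 1/2 × quarter note
Duration = 1/2 × 60000 / 76 = 30000 / 76
= 394.7 ms


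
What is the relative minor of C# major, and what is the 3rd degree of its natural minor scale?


Reasoning:
The relative minor shares the major's key signature and starts on its 6th degree
6th degree = a major 6th above the tonic; a major 6th above C# is A#
→ relative minor of C# major is A# minor
A# natural minor scale: A# B# C# D# E# F# G#
= A# minor; 3rd degree = C#


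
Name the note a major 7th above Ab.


Solution.
A 7th spans 7 letter names, so from A we land on G
A major 7th = 11 semitones above Ab
Spell G at that pitch: G
= G


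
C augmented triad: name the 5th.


Reasoning:
Augmented triad = root + major 3rd (4 semitones) + augmented 5th (8 semitones)
A triad on C stacks thirds, so the chord tones use letter names C-E-G
Root: C
Major 3rd above C: E
Augmented 5th above C: G#
The 5th = G#


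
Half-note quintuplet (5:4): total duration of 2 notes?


Working:
Quintuplet: 5 notes occupy the space of 4 half notes
Space = 4 × 2 = 8 beats
Each quintuplet note = 8 / 5 = 8/5 beats
2 notes = 2 × 8/5 = 16/5
= 16/5 beats


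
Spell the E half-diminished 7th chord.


Half-diminished 7th chord = root + minor 3rd + diminished 5th + minor 7th
Seventh chords stack in thirds, so the letter names are E-G-B-D
Root: E
Minor 3rd above E: G
Diminished 5th above E: Bb
Minor 7th above E: D
Chord = E G Bb D


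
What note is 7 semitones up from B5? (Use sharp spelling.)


Step by step:
B5: chromatic position 11 in octave 5 → absolute = 5×12 + 11 = 71
Transpose up 7: 71 + 7 = 78
78 = 6×12 + 6 → F# in octave 6
Result = F#6


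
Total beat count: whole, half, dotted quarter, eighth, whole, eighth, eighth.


Step by step:
Beat values:
  whole = 4 beats
  half = 2 beats
  dotted quarter = 1.5 beats
  eighth = 0.5 beats
  whole = 4 beats
  eighth = 0.5 beats
  eighth = 0.5 beats
Sum = 4 + 2 + 1.5 + 0.5 + 4 + 0.5 + 0.5
= 13 beats


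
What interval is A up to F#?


Letter names: A → F spans 6 letter names → a 6th
Semitones: A → F# = 9 half-steps
A 6th of 9 semitones is a major 6th
= major 6th


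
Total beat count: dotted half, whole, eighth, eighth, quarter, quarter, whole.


Step by step:
Beat values:
  dotted half = 3 beats
  whole = 4 beats
  eighth = 0.5 beats
  eighth = 0.5 beats
  quarter = 1 beat
  quarter = 1 beat
  whole = 4 beats
Sum = 3 + 4 + 0.5 + 0.5 + 1 + 1 + 4
= 14 beats


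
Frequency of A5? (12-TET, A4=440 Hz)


Let's work it out.
f = 440 × 2^(n/12) where n = semitones from A4
A5: 12 semitones from A4
f = 440 × 2^(12/12)
f = 880.00 Hz


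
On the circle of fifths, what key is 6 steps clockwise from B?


Solution.
Each clockwise step on the circle of fifths moves up a perfect 5th
From B: B → F#/Gb → Db → Ab → Eb → Bb → F
= F


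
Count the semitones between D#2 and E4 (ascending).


Step by step:
Absolute semitone position = octave×12 + chromatic position
D#2: 2×12 + 3 = 27
E4: 4×12 + 4 = 52
Difference = 52 - 27 = 25
= 25 semitones


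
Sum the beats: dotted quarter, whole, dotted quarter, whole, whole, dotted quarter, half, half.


Beat values:
  dotted quarter = 1.5 beats
  whole = 4 beats
  dotted quarter = 1.5 beats
  whole = 4 beats
  whole = 4 beats
  dotted quarter = 1.5 beats
  half = 2 beats
  half = 2 beats
Sum = 1.5 + 4 + 1.5 + 4 + 4 + 1.5 + 2 + 2
= 20.5 beats


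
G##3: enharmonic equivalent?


Step by step:
Enharmonic notes sound the same pitch but are spelled with different letter names
G## and A name the same pitch class
= A3


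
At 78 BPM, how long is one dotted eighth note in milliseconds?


Let's work it out.
One quarter-note beat = 60000 / BPM = 60000 / 78 ms
Dotted eighth note = 3/4 × quarter note
Duration = 3/4 × 60000 / 78 = 45000 / 78
= 576.9 ms


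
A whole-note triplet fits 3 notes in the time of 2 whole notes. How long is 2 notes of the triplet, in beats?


Let's work it out.
Triplet: 3 notes occupy the space of 2 whole notes
Space = 2 × 4 = 8 beats
Each triplet note = 8 / 3 = 8/3 beats
2 notes = 2 × 8/3 = 16/3
= 16/3 beats


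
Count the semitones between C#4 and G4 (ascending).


Solution.
Absolute semitone position = octave×12 + chromatic position
C#4: 4×12 + 1 = 49
G4: 4×12 + 7 = 55
Difference = 55 - 49 = 6
= 6 semitones


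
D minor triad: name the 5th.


Reasoning:
Minor triad = root + minor 3rd (3 semitones) + perfect 5th (7 semitones)
A triad on D stacks thirds, so the chord tones use letter names D-F-A
Root: D
Minor 3rd above D: F
Perfect 5th above D: A
The 5th = A


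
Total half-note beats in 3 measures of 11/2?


Time signature 11/2: the bottom number 2 means the half note gets one count
The top number 11 means 11 half-note beats per measure
Total = 11 × 3 measures
= 33 half-note beats


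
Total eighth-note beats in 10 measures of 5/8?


Let's work it out.
Time signature 5/8: the bottom number 8 means the eighth note gets one count
The top number 5 means 5 eighth-note beats per measure
Total = 5 × 10 measures
= 50 eighth-note beats


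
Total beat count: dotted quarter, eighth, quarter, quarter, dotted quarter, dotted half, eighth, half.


Let's work it out.
Beat values:
  dotted quarter = 1.5 beats
  eighth = 0.5 beats
  quarter = 1 beat
  quarter = 1 beat
  dotted quarter = 1.5 beats
  dotted half = 3 beats
  eighth = 0.5 beats
  half = 2 beats
Sum = 1.5 + 0.5 + 1 + 1 + 1.5 + 3 + 0.5 + 2
= 11 beats


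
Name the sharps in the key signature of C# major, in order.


Sharp major keys follow the circle of fifths: C(0), G(1), D(2), A(3), E(4), B(5), F#(6), C#(7)
C# major has 7 sharps
Order of sharps: F# C# G# D# A# E# B# → first 7: F#, C#, G#, D#, A#, E#, B#
= F#, C#, G#, D#, A#, E#, B#


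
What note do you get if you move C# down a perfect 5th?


Let's work it out.
perfect 5th: 5 letter names, 7 semitones
Letter: C - 4 → F
Pitch: C# - 7 semitones, spelled as an F → F#
= F#


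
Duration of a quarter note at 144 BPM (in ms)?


Step by step:
One quarter-note beat = 60000 / BPM = 60000 / 144 ms
Duration = 60000 / 144
= 416.7 ms


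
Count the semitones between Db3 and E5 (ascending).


Step by step:
Absolute semitone position = octave×12 + chromatic position
Db3: 3×12 + 1 = 37
E5: 5×12 + 4 = 64
Difference = 64 - 37 = 27
= 27 semitones


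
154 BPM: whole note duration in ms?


One quarter-note beat = 60000 / BPM = 60000 / 154 ms
Whole note = 4 × quarter note
Duration = 4 × 60000 / 154 = 240000 / 154
= 1558.4 ms


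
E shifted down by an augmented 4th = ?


Working:
augmented 4th: 4 letter names, 6 semitones
Letter: E - 3 → B
Pitch: E - 6 semitones, spelled as a B → Bb
= Bb


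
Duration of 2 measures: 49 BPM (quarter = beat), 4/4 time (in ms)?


Step by step:
Quarter-note beat duration = 60000 / 49 ms
Beats per measure (4/4) = 4
One measure = 4 × 60000 / 49 = 240000 / 49 ms
2 measures = 2 × 240000 / 49 = 480000 / 49
= 9795.9 ms


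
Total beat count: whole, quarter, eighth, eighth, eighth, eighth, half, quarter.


Step by step:
Beat values:
  whole = 4 beats
  quarter = 1 beat
  eighth = 0.5 beats
  eighth = 0.5 beats
  eighth = 0.5 beats
  eighth = 0.5 beats
  half = 2 beats
  quarter = 1 beat
Sum = 4 + 1 + 0.5 + 0.5 + 0.5 + 0.5 + 2 + 1
= 10 beats


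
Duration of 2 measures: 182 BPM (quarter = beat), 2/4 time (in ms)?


Quarter-note beat duration = 60000 / 182 ms
Beats per measure (2/4) = 2
One measure = 2 × 60000 / 182 = 120000 / 182 ms
2 measures = 2 × 120000 / 182 = 240000 / 182
= 1318.7 ms


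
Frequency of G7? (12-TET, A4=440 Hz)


f = 440 × 2^(n/12) where n = semitones from A4
G7: 34 semitones from A4
f = 440 × 2^(34/12)
f = 3135.96 Hz


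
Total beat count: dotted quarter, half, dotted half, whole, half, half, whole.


Reasoning:
Beat values:
  dotted quarter = 1.5 beats
  half = 2 beats
  dotted half = 3 beats
  whole = 4 beats
  half = 2 beats
  half = 2 beats
  whole = 4 beats
Sum = 1.5 + 2 + 3 + 4 + 2 + 2 + 4
= 18.5 beats


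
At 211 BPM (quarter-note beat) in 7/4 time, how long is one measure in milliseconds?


Solution.
Quarter-note beat duration = 60000 / 211 ms
Beats per measure (7/4) = 7
One measure = 7 × 60000 / 211 = 420000 / 211 ms
= 1990.5 ms


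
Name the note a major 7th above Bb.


A 7th spans 7 letter names, so from B we land on A
A major 7th = 11 semitones above Bb
Spell A at that pitch: A
= A


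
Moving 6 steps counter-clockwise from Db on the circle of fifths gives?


Working:
Each counter-clockwise step moves down a perfect 5th (= up a perfect 4th)
From Db: Db → F#/Gb → B → E → A → D → G
= G


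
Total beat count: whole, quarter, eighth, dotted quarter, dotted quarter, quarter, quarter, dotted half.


Beat values:
  whole = 4 beats
  quarter = 1 beat
  eighth = 0.5 beats
  dotted quarter = 1.5 beats
  dotted quarter = 1.5 beats
  quarter = 1 beat
  quarter = 1 beat
  dotted half = 3 beats
Sum = 4 + 1 + 0.5 + 1.5 + 1.5 + 1 + 1 + 3
= 13.5 beats


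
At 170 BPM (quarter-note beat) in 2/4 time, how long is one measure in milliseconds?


Solution.
Quarter-note beat duration = 60000 / 170 ms
Beats per measure (2/4) = 2
One measure = 2 × 60000 / 170 = 120000 / 170 ms
= 705.9 ms


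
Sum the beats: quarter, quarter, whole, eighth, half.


Solution.
Beat values:
  quarter = 1 beat
  quarter = 1 beat
  whole = 4 beats
  eighth = 0.5 beats
  half = 2 beats
Sum = 1 + 1 + 4 + 0.5 + 2
= 8.5 beats


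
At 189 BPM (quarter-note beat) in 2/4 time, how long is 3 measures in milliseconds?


Quarter-note beat duration = 60000 / 189 ms
Beats per measure (2/4) = 2
One measure = 2 × 60000 / 189 = 120000 / 189 ms
3 measures = 3 × 120000 / 189 = 360000 / 189
= 1904.8 ms


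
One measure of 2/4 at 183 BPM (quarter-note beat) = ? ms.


Quarter-note beat duration = 60000 / 183 ms
Beats per measure (2/4) = 2
One measure = 2 × 60000 / 183 = 120000 / 183 ms
= 655.7 ms


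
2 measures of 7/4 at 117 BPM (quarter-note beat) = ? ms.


Quarter-note beat duration = 60000 / 117 ms
Beats per measure (7/4) = 7
One measure = 7 × 60000 / 117 = 420000 / 117 ms
2 measures = 2 × 420000 / 117 = 840000 / 117
= 7179.5 ms


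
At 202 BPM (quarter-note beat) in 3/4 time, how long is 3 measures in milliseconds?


Let's work it out.
Quarter-note beat duration = 60000 / 202 ms
Beats per measure (3/4) = 3
One measure = 3 × 60000 / 202 = 180000 / 202 ms
3 measures = 3 × 180000 / 202 = 540000 / 202
= 2673.3 ms


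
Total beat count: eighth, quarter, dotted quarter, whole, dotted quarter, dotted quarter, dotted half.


Beat values:
  eighth = 0.5 beats
  quarter = 1 beat
  dotted quarter = 1.5 beats
  whole = 4 beats
  dotted quarter = 1.5 beats
  dotted quarter = 1.5 beats
  dotted half = 3 beats
Sum = 0.5 + 1 + 1.5 + 4 + 1.5 + 1.5 + 3
= 13 beats


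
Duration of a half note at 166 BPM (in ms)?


Working:
One quarter-note beat = 60000 / BPM = 60000 / 166 ms
Half note = 2 × quarter note
Duration = 2 × 60000 / 166 = 120000 / 166
= 722.9 ms


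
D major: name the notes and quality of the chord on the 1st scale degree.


D major scale: D E F# G A B C#
Diatonic triad on degree 1 stacks scale notes 1, 3, 5: D F# A
D→F# = 4 semitones; D→A = 7 semitones → major triad
= D F# A (major)


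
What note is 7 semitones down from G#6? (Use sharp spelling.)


G#6: chromatic position 8 in octave 6 → absolute = 6×12 + 8 = 80
Transpose down 7: 80 - 7 = 73
73 = 6×12 + 1 → C# in octave 6
Result = C#6


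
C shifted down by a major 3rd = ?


Solution.
major 3rd: 3 letter names, 4 semitones
Letter: C - 2 → A
Pitch: C - 4 semitones, spelled as an A → Ab
= Ab


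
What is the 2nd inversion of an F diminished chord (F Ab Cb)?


Reasoning:
Root position: F Ab Cb
2nd inversion: move root and 3rd up an octave
Bass note: Cb
Notes (bottom to top) = Cb F Ab


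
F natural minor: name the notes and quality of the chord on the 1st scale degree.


Step by step:
F natural minor scale: F G Ab Bb C Db Eb
Diatonic triad on degree 1 stacks scale notes 1, 3, 5: F Ab C
F→Ab = 3 semitones; F→C = 7 semitones → minor triad
= F Ab C (minor)


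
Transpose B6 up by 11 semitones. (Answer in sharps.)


B6: chromatic position 11 in octave 6 → absolute = 6×12 + 11 = 83
Transpose up 11: 83 + 11 = 94
94 = 7×12 + 10 → A# in octave 7
Result = A#7


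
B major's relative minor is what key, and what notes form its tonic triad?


The relative minor shares the major's key signature and starts on its 6th degree
6th degree = a major 6th above the tonic; a major 6th above B is G#
→ relative minor of B major is G# minor
Tonic triad of G# minor = root + minor 3rd + perfect 5th = G# B D#
= G# minor; triad = G# B D#


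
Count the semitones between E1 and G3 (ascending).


Solution.
Absolute semitone position = octave×12 + chromatic position
E1: 1×12 + 4 = 16
G3: 3×12 + 7 = 43
Difference = 43 - 16 = 27
= 27 semitones


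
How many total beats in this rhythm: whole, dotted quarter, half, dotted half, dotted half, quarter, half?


Reasoning:
Beat values:
  whole = 4 beats
  dotted quarter = 1.5 beats
  half = 2 beats
  dotted half = 3 beats
  dotted half = 3 beats
  quarter = 1 beat
  half = 2 beats
Sum = 4 + 1.5 + 2 + 3 + 3 + 1 + 2
= 16.5 beats


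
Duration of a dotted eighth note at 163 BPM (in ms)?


Step by step:
One quarter-note beat = 60000 / BPM = 60000 / 163 ms
Dotted eighth note = 3/4 × quarter note
Duration = 3/4 × 60000 / 163 = 45000 / 163
= 276.1 ms


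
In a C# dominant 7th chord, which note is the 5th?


Dominant 7th chord = root + major 3rd + perfect 5th + minor 7th
Seventh chords stack in thirds, so the letter names are C-E-G-B
Root: C#
Major 3rd above C#: E#
Perfect 5th above C#: G#
Minor 7th above C#: B
The 5th = G#
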